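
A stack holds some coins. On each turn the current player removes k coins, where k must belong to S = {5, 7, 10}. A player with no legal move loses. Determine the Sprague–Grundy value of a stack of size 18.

n :  0  1  2  3  4  5  6  7  8  9 10 11 12 13 14 15 16 17 18
G :  0  0  0  0  0  1  1  1  1  1  2  2  2  2  2  0  0  0  0

0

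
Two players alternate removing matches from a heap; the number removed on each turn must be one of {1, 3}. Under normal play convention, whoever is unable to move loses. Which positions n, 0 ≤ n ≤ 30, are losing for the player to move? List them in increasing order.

n :  0  1  2  3  4  5  6  7  8  9 10 11 12 13 14 15 16 17 18 19 20 21 22 23 24 25 26 27 28 29 30
G :  0  1  0  1  0  1  0  1  0  1  0  1  0  1  0  1  0  1  0  1  0  1  0  1  0  1  0  1  0  1  0
P-positions are exactly the n with G(n) = 0.

0, 2, 4, 6, 8, 10, 12, 14, 16, 18, 20, 22, 24, 26, 28, 30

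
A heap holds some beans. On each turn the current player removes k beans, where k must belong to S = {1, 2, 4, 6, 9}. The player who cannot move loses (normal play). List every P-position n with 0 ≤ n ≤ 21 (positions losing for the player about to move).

0, 3, 8, 11, 16, 19

G(0) = 0
G(1) = mex{0} = 1
G(2) = mex{1,0} = 2
G(3) = mex{2,1} = 0
G(4) = mex{0,2,0} = 1
G(5) = mex{1,0,1} = 2
G(6) = mex{2,1,2,0} = 3
G(7) = mex{3,2,0,1} = 4
G(8) = mex{4,3,1,2} = 0
G(9) = mex{0,4,2,0,0} = 1
G(10) = mex{1,0,3,1,1} = 2
G(11) = mex{2,1,4,2,2} = 0
G(12) = mex{0,2,0,3,0} = 1
G(13) = mex{1,0,1,4,1} = 2
G(14) = mex{2,1,2,0,2} = 3
G(15) = mex{3,2,0,1,3} = 4
G(16) = mex{4,3,1,2,4} = 0
G(17) = mex{0,4,2,0,0} = 1
G(18) = mex{1,0,3,1,1} = 2
G(19) = mex{2,1,4,2,2} = 0
G(20) = mex{0,2,0,3,0} = 1
G(21) = mex{1,0,1,4,1} = 2
P-positions are exactly the n with G(n) = 0.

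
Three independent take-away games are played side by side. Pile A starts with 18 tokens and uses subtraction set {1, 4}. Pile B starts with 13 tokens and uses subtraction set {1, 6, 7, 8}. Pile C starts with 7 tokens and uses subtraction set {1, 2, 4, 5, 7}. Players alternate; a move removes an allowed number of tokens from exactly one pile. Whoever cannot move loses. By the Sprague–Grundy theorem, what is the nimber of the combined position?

0

Pile A, S = {1, 4}:
G(0) = 0
G(1) = mex{0} = 1
G(2) = mex{1} = 0
G(3) = mex{0} = 1
G(4) = mex{1,0} = 2
G(5) = mex{2,1} = 0
G(6) = mex{0,0} = 1
G(7) = mex{1,1} = 0
G(8) = mex{0,2} = 1
G(9) = mex{1,0} = 2
G(10) = mex{2,1} = 0
G(11) = mex{0,0} = 1
G(12) = mex{1,1} = 0
G(13) = mex{0,2} = 1
G(14) = mex{1,0} = 2
G(15) = mex{2,1} = 0
G(16) = mex{0,0} = 1
G(17) = mex{1,1} = 0
G(18) = mex{0,2} = 1
G_A(18) = 1.
Pile B, S = {1, 6, 7, 8}:
n :  0  1  2  3  4  5  6  7  8  9 10 11 12 13
G :  0  1  0  1  0  1  2  3  2  3  2  3  4  0
G_B(13) = 0.
Pile C, S = {1, 2, 4, 5, 7}:
G(0) = 0
G(1) = mex{0} = 1
G(2) = mex{1,0} = 2
G(3) = mex{2,1} = 0
G(4) = mex{0,2,0} = 1
G(5) = mex{1,0,1,0} = 2
G(6) = mex{2,1,2,1} = 0
G(7) = mex{0,2,0,2,0} = 1
G_C(7) = 1.
Combined Grundy value = 1 ⊕ 0 ⊕ 1 = 0.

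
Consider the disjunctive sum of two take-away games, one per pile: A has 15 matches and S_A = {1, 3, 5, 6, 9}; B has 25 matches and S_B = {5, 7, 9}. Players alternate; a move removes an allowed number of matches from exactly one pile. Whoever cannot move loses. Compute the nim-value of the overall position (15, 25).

3

Pile A, S = {1, 3, 5, 6, 9}:
G(0) = 0
G(1) = mex{0} = 1
G(2) = mex{1} = 0
G(3) = mex{0,0} = 1
G(4) = mex{1,1} = 0
G(5) = mex{0,0,0} = 1
G(6) = mex{1,1,1,0} = 2
G(7) = mex{2,0,0,1} = 3
G(8) = mex{3,1,1,0} = 2
G(9) = mex{2,2,0,1,0} = 3
G(10) = mex{3,3,1,0,1} = 2
G(11) = mex{2,2,2,1,0} = 3
G(12) = mex{3,3,3,2,1} = 0
G(13) = mex{0,2,2,3,0} = 1
G(14) = mex{1,3,3,2,1} = 0
G(15) = mex{0,0,2,3,2} = 1
G_A(15) = 1.
Pile B, S = {5, 7, 9}:
G(0) = 0
G(1) = mex{} = 0
G(2) = mex{} = 0
G(3) = mex{} = 0
G(4) = mex{} = 0
G(5) = mex{0} = 1
G(6) = mex{0} = 1
G(7) = mex{0,0} = 1
G(8) = mex{0,0} = 1
G(9) = mex{0,0,0} = 1
G(10) = mex{1,0,0} = 2
G(11) = mex{1,0,0} = 2
G(12) = mex{1,1,0} = 2
G(13) = mex{1,1,0} = 2
G(14) = mex{1,1,1} = 0
G(15) = mex{2,1,1} = 0
G(16) = mex{2,1,1} = 0
G(17) = mex{2,2,1} = 0
G(18) = mex{2,2,1} = 0
G(19) = mex{0,2,2} = 1
G(20) = mex{0,2,2} = 1
G(21) = mex{0,0,2} = 1
G(22) = mex{0,0,2} = 1
G(23) = mex{0,0,0} = 1
G(24) = mex{1,0,0} = 2
G(25) = mex{1,0,0} = 2
G_B(25) = 2.
Combined Grundy value = 1 ⊕ 2 = 3.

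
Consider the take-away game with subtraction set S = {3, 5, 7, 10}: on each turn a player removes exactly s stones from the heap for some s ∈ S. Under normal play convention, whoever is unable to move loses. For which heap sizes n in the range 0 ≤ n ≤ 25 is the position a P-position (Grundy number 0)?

0, 1, 2, 13, 14, 15

G(0) = 0
G(1) = mex{} = 0
G(2) = mex{} = 0
G(3) = mex{0} = 1
G(4) = mex{0} = 1
G(5) = mex{0,0} = 1
G(6) = mex{1,0} = 2
G(7) = mex{1,0,0} = 2
G(8) = mex{1,1,0} = 2
G(9) = mex{2,1,0} = 3
G(10) = mex{2,1,1,0} = 3
G(11) = mex{2,2,1,0} = 3
G(12) = mex{3,2,1,0} = 4
G(13) = mex{3,2,2,1} = 0
G(14) = mex{3,3,2,1} = 0
G(15) = mex{4,3,2,1} = 0
G(16) = mex{0,3,3,2} = 1
G(17) = mex{0,4,3,2} = 1
G(18) = mex{0,0,3,2} = 1
G(19) = mex{1,0,4,3} = 2
G(20) = mex{1,0,0,3} = 2
G(21) = mex{1,1,0,3} = 2
G(22) = mex{2,1,0,4} = 3
G(23) = mex{2,1,1,0} = 3
G(24) = mex{2,2,1,0} = 3
G(25) = mex{3,2,1,0} = 4
P-positions are exactly the n with G(n) = 0.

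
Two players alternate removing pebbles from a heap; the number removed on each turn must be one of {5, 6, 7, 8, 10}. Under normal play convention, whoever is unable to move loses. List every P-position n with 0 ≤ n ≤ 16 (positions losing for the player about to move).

0, 1, 2, 3, 4, 15, 16

G(0) = 0
G(1) = mex{} = 0
G(2) = mex{} = 0
G(3) = mex{} = 0
G(4) = mex{} = 0
G(5) = mex{0} = 1
G(6) = mex{0,0} = 1
G(7) = mex{0,0,0} = 1
G(8) = mex{0,0,0,0} = 1
G(9) = mex{0,0,0,0} = 1
G(10) = mex{1,0,0,0,0} = 2
G(11) = mex{1,1,0,0,0} = 2
G(12) = mex{1,1,1,0,0} = 2
G(13) = mex{1,1,1,1,0} = 2
G(14) = mex{1,1,1,1,0} = 2
G(15) = mex{2,1,1,1,1} = 0
G(16) = mex{2,2,1,1,1} = 0
P-positions are exactly the n with G(n) = 0.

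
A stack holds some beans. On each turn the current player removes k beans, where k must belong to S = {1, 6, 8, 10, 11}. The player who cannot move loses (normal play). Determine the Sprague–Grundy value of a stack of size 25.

0

n :  0  1  2  3  4  5  6  7  8  9 10 11 12 13 14 15 16 17 18 19 20 21 22 23 24 25
G :  0  1  0  1  0  1  2  0  1  0  1  2  3  2  3  2  0  1  2  3  2  0  1  0  1  0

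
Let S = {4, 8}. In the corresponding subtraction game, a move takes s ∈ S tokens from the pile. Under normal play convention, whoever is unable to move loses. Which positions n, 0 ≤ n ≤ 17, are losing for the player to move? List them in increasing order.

0, 1, 2, 3, 12, 13, 14, 15

n :  0  1  2  3  4  5  6  7  8  9 10 11 12 13 14 15 16 17
G :  0  0  0  0  1  1  1  1  2  2  2  2  0  0  0  0  1  1
P-positions are exactly the n with G(n) = 0.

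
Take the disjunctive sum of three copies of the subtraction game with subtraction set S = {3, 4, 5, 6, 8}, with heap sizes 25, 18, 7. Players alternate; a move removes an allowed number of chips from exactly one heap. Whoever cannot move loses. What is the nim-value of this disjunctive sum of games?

1

All heaps use S = {3, 4, 5, 6, 8}:
n :  0  1  2  3  4  5  6  7  8  9 10 11 12 13 14 15 16 17 18 19 20 21 22 23 24 25
G :  0  0  0  1  1  1  2  2  2  3  3  0  0  0  1  1  1  2  2  2  3  3  0  0  0  1
Heap A: G(25) = 1.
Heap B: G(18) = 2.
Heap C: G(7) = 2.
Combined Grundy value = 1 ⊕ 2 ⊕ 2 = 1.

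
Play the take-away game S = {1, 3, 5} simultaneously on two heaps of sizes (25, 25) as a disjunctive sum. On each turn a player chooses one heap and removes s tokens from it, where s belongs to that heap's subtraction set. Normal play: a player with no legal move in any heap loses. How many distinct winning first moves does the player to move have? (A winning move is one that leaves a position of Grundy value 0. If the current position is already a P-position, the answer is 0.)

0

All heaps use S = {1, 3, 5}:
n :  0  1  2  3  4  5  6  7  8  9 10 11 12 13 14 15 16 17 18 19 20 21 22 23 24 25
G :  0  1  0  1  0  1  0  1  0  1  0  1  0  1  0  1  0  1  0  1  0  1  0  1  0  1
Heap A: G(25) = 1.
Heap B: G(25) = 1.
Combined Grundy value = 1 ⊕ 1 = 0.
A winning move leaves total XOR = 0, i.e. changes one component's Grundy value g to g ⊕ X where X is the current total.
Heap A: target g' = 1⊕0 = 1, but every legal move changes the Grundy value (mex property), so 0 moves.
Heap B: target g' = 1⊕0 = 1, but every legal move changes the Grundy value (mex property), so 0 moves.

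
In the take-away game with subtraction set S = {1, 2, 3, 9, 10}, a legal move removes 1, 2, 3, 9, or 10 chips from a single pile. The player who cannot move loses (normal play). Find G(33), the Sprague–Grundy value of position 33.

G(0) = 0
G(1) = mex{0} = 1
G(2) = mex{1,0} = 2
G(3) = mex{2,1,0} = 3
G(4) = mex{3,2,1} = 0
G(5) = mex{0,3,2} = 1
G(6) = mex{1,0,3} = 2
G(7) = mex{2,1,0} = 3
G(8) = mex{3,2,1} = 0
G(9) = mex{0,3,2,0} = 1
G(10) = mex{1,0,3,1,0} = 2
G(11) = mex{2,1,0,2,1} = 3
G(12) = mex{3,2,1,3,2} = 0
G(13) = mex{0,3,2,0,3} = 1
G(14) = mex{1,0,3,1,0} = 2
G(15) = mex{2,1,0,2,1} = 3
G(16) = mex{3,2,1,3,2} = 0
G(17) = mex{0,3,2,0,3} = 1
G(18) = mex{1,0,3,1,0} = 2
G(19) = mex{2,1,0,2,1} = 3
G(20) = mex{3,2,1,3,2} = 0
G(21) = mex{0,3,2,0,3} = 1
G(22) = mex{1,0,3,1,0} = 2
G(23) = mex{2,1,0,2,1} = 3
G(24) = mex{3,2,1,3,2} = 0
G(25) = mex{0,3,2,0,3} = 1
G(26) = mex{1,0,3,1,0} = 2
G(27) = mex{2,1,0,2,1} = 3
G(28) = mex{3,2,1,3,2} = 0
G(29) = mex{0,3,2,0,3} = 1
G(30) = mex{1,0,3,1,0} = 2
G(31) = mex{2,1,0,2,1} = 3
G(32) = mex{3,2,1,3,2} = 0
G(33) = mex{0,3,2,0,3} = 1

1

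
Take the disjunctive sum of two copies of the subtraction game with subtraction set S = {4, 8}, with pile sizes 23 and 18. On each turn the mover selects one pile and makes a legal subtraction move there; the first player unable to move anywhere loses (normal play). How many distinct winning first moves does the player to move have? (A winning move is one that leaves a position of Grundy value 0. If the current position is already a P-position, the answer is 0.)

2

All piles use S = {4, 8}:
G(0) = 0
G(1) = mex{} = 0
G(2) = mex{} = 0
G(3) = mex{} = 0
G(4) = mex{0} = 1
G(5) = mex{0} = 1
G(6) = mex{0} = 1
G(7) = mex{0} = 1
G(8) = mex{1,0} = 2
G(9) = mex{1,0} = 2
G(10) = mex{1,0} = 2
G(11) = mex{1,0} = 2
G(12) = mex{2,1} = 0
G(13) = mex{2,1} = 0
G(14) = mex{2,1} = 0
G(15) = mex{2,1} = 0
G(16) = mex{0,2} = 1
G(17) = mex{0,2} = 1
G(18) = mex{0,2} = 1
G(19) = mex{0,2} = 1
G(20) = mex{1,0} = 2
G(21) = mex{1,0} = 2
G(22) = mex{1,0} = 2
G(23) = mex{1,0} = 2
Pile A: G(23) = 2.
Pile B: G(18) = 1.
Combined Grundy value = 2 ⊕ 1 = 3.
A winning move leaves total XOR = 0, i.e. changes one component's Grundy value g to g ⊕ X where X is the current total.
Pile A: need g' = 2⊕3 = 1. Options: 23−4→G=1, 23−8→G=0. Hits: 1.
Pile B: need g' = 1⊕3 = 2. Options: 18−4→G=0, 18−8→G=2. Hits: 1.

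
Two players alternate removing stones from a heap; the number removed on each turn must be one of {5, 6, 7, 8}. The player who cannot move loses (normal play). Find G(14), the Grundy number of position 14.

0

G(0) = 0
G(1) = mex{} = 0
G(2) = mex{} = 0
G(3) = mex{} = 0
G(4) = mex{} = 0
G(5) = mex{0} = 1
G(6) = mex{0,0} = 1
G(7) = mex{0,0,0} = 1
G(8) = mex{0,0,0,0} = 1
G(9) = mex{0,0,0,0} = 1
G(10) = mex{1,0,0,0} = 2
G(11) = mex{1,1,0,0} = 2
G(12) = mex{1,1,1,0} = 2
G(13) = mex{1,1,1,1} = 0
G(14) = mex{1,1,1,1} = 0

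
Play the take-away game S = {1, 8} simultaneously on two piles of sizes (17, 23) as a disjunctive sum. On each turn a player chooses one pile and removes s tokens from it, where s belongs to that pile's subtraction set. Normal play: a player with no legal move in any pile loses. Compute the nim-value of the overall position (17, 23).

All piles use S = {1, 8}:
G(0) = 0
G(1) = mex{0} = 1
G(2) = mex{1} = 0
G(3) = mex{0} = 1
G(4) = mex{1} = 0
G(5) = mex{0} = 1
G(6) = mex{1} = 0
G(7) = mex{0} = 1
G(8) = mex{1,0} = 2
G(9) = mex{2,1} = 0
G(10) = mex{0,0} = 1
G(11) = mex{1,1} = 0
G(12) = mex{0,0} = 1
G(13) = mex{1,1} = 0
G(14) = mex{0,0} = 1
G(15) = mex{1,1} = 0
G(16) = mex{0,2} = 1
G(17) = mex{1,0} = 2
G(18) = mex{2,1} = 0
G(19) = mex{0,0} = 1
G(20) = mex{1,1} = 0
G(21) = mex{0,0} = 1
G(22) = mex{1,1} = 0
G(23) = mex{0,0} = 1
Pile A: G(17) = 2.
Pile B: G(23) = 1.
Combined Grundy value = 2 ⊕ 1 = 3.

3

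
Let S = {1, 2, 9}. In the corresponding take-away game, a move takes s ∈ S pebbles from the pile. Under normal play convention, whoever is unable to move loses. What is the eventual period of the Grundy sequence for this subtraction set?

10

G(0) = 0
G(1) = mex{0} = 1
G(2) = mex{1,0} = 2
G(3) = mex{2,1} = 0
G(4) = mex{0,2} = 1
G(5) = mex{1,0} = 2
G(6) = mex{2,1} = 0
G(7) = mex{0,2} = 1
G(8) = mex{1,0} = 2
G(9) = mex{2,1,0} = 3
G(10) = mex{3,2,1} = 0
G(11) = mex{0,3,2} = 1
G(12) = mex{1,0,0} = 2
G(13) = mex{2,1,1} = 0
G(14) = mex{0,2,2} = 1
G(15) = mex{1,0,0} = 2
G(16) = mex{2,1,1} = 0
G(17) = mex{0,2,2} = 1
G(18) = mex{1,0,3} = 2
G(19) = mex{2,1,0} = 3
G(20) = mex{3,2,1} = 0
G(21) = mex{0,3,2} = 1
G(n+10) = G(n) holds for n = 0,…,8 (a full window of length max(S) = 9), so the sequence is purely periodic with period 10.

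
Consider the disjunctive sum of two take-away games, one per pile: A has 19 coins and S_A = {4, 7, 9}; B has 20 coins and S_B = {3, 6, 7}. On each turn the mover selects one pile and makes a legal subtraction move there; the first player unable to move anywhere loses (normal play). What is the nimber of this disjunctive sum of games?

Pile A, S = {4, 7, 9}:
G(0) = 0
G(1) = mex{} = 0
G(2) = mex{} = 0
G(3) = mex{} = 0
G(4) = mex{0} = 1
G(5) = mex{0} = 1
G(6) = mex{0} = 1
G(7) = mex{0,0} = 1
G(8) = mex{1,0} = 2
G(9) = mex{1,0,0} = 2
G(10) = mex{1,0,0} = 2
G(11) = mex{1,1,0} = 2
G(12) = mex{2,1,0} = 3
G(13) = mex{2,1,1} = 0
G(14) = mex{2,1,1} = 0
G(15) = mex{2,2,1} = 0
G(16) = mex{3,2,1} = 0
G(17) = mex{0,2,2} = 1
G(18) = mex{0,2,2} = 1
G(19) = mex{0,3,2} = 1
G_A(19) = 1.
Pile B, S = {3, 6, 7}:
n :  0  1  2  3  4  5  6  7  8  9 10 11 12 13 14 15 16 17 18 19 20
G :  0  0  0  1  1  1  2  2  2  3  0  0  0  1  1  1  2  2  2  3  0
G_B(20) = 0.
Combined Grundy value = 1 ⊕ 0 = 1.

1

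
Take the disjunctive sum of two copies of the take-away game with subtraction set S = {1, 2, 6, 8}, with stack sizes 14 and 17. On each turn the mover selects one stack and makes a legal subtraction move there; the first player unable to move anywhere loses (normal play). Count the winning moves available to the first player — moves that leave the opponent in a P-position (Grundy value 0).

All stacks use S = {1, 2, 6, 8}:
n :  0  1  2  3  4  5  6  7  8  9 10 11 12 13 14 15 16 17
G :  0  1  2  0  1  2  3  0  1  2  0  1  2  3  0  1  2  0
Stack A: G(14) = 0.
Stack B: G(17) = 0.
Combined Grundy value = 0 ⊕ 0 = 0.
A winning move leaves total XOR = 0, i.e. changes one component's Grundy value g to g ⊕ X where X is the current total.
Stack A: target g' = 0⊕0 = 0, but every legal move changes the Grundy value (mex property), so 0 moves.
Stack B: target g' = 0⊕0 = 0, but every legal move changes the Grundy value (mex property), so 0 moves.

0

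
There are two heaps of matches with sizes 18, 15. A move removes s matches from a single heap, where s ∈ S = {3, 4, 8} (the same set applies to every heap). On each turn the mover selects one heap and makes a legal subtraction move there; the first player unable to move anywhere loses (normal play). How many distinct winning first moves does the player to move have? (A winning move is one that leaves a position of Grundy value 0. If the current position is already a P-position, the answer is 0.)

All heaps use S = {3, 4, 8}:
G(0) = 0
G(1) = mex{} = 0
G(2) = mex{} = 0
G(3) = mex{0} = 1
G(4) = mex{0,0} = 1
G(5) = mex{0,0} = 1
G(6) = mex{1,0} = 2
G(7) = mex{1,1} = 0
G(8) = mex{1,1,0} = 2
G(9) = mex{2,1,0} = 3
G(10) = mex{0,2,0} = 1
G(11) = mex{2,0,1} = 3
G(12) = mex{3,2,1} = 0
G(13) = mex{1,3,1} = 0
G(14) = mex{3,1,2} = 0
G(15) = mex{0,3,0} = 1
G(16) = mex{0,0,2} = 1
G(17) = mex{0,0,3} = 1
G(18) = mex{1,0,1} = 2
Heap A: G(18) = 2.
Heap B: G(15) = 1.
Combined Grundy value = 2 ⊕ 1 = 3.
A winning move leaves total XOR = 0, i.e. changes one component's Grundy value g to g ⊕ X where X is the current total.
Heap A: need g' = 2⊕3 = 1. Options: 18−3→G=1, 18−4→G=0, 18−8→G=1. Hits: 2.
Heap B: need g' = 1⊕3 = 2. Options: 15−3→G=0, 15−4→G=3, 15−8→G=0. Hits: 0.

2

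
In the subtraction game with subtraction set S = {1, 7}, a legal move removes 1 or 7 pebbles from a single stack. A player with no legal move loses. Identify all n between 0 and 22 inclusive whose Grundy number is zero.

0, 2, 4, 6, 8, 10, 12, 14, 16, 18, 20, 22

G(0) = 0
G(1) = mex{0} = 1
G(2) = mex{1} = 0
G(3) = mex{0} = 1
G(4) = mex{1} = 0
G(5) = mex{0} = 1
G(6) = mex{1} = 0
G(7) = mex{0,0} = 1
G(8) = mex{1,1} = 0
G(9) = mex{0,0} = 1
G(10) = mex{1,1} = 0
G(11) = mex{0,0} = 1
G(12) = mex{1,1} = 0
G(13) = mex{0,0} = 1
G(14) = mex{1,1} = 0
G(15) = mex{0,0} = 1
G(16) = mex{1,1} = 0
G(17) = mex{0,0} = 1
G(18) = mex{1,1} = 0
G(19) = mex{0,0} = 1
G(20) = mex{1,1} = 0
G(21) = mex{0,0} = 1
G(22) = mex{1,1} = 0
P-positions are exactly the n with G(n) = 0.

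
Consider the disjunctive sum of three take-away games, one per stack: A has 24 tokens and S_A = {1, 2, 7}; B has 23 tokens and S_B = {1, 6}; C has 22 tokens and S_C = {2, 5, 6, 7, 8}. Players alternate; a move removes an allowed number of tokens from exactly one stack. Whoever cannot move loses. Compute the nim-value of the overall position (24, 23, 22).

Stack A, S = {1, 2, 7}:
G(0) = 0
G(1) = mex{0} = 1
G(2) = mex{1,0} = 2
G(3) = mex{2,1} = 0
G(4) = mex{0,2} = 1
G(5) = mex{1,0} = 2
G(6) = mex{2,1} = 0
G(7) = mex{0,2,0} = 1
G(8) = mex{1,0,1} = 2
G(9) = mex{2,1,2} = 0
G(10) = mex{0,2,0} = 1
G(11) = mex{1,0,1} = 2
G(12) = mex{2,1,2} = 0
G(13) = mex{0,2,0} = 1
G(14) = mex{1,0,1} = 2
G(15) = mex{2,1,2} = 0
G(16) = mex{0,2,0} = 1
G(17) = mex{1,0,1} = 2
G(18) = mex{2,1,2} = 0
G(19) = mex{0,2,0} = 1
G(20) = mex{1,0,1} = 2
G(21) = mex{2,1,2} = 0
G(22) = mex{0,2,0} = 1
G(23) = mex{1,0,1} = 2
G(24) = mex{2,1,2} = 0
G_A(24) = 0.
Stack B, S = {1, 6}:
n :  0  1  2  3  4  5  6  7  8  9 10 11 12 13 14 15 16 17 18 19 20 21 22 23
G :  0  1  0  1  0  1  2  0  1  0  1  0  1  2  0  1  0  1  0  1  2  0  1  0
G_B(23) = 0.
Stack C, S = {2, 5, 6, 7, 8}:
n :  0  1  2  3  4  5  6  7  8  9 10 11 12 13 14 15 16 17 18 19 20 21 22
G :  0  0  1  1  0  2  1  3  2  2  3  3  4  0  0  1  1  0  2  1  3  2  2
G_C(22) = 2.
Combined Grundy value = 0 ⊕ 0 ⊕ 2 = 2.

2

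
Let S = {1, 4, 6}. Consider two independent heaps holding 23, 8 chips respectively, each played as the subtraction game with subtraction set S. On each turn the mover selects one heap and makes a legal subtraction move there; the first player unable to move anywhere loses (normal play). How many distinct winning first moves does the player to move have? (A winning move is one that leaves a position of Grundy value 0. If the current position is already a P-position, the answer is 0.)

0

All heaps use S = {1, 4, 6}:
G(0) = 0
G(1) = mex{0} = 1
G(2) = mex{1} = 0
G(3) = mex{0} = 1
G(4) = mex{1,0} = 2
G(5) = mex{2,1} = 0
G(6) = mex{0,0,0} = 1
G(7) = mex{1,1,1} = 0
G(8) = mex{0,2,0} = 1
G(9) = mex{1,0,1} = 2
G(10) = mex{2,1,2} = 0
G(11) = mex{0,0,0} = 1
G(12) = mex{1,1,1} = 0
G(13) = mex{0,2,0} = 1
G(14) = mex{1,0,1} = 2
G(15) = mex{2,1,2} = 0
G(16) = mex{0,0,0} = 1
G(17) = mex{1,1,1} = 0
G(18) = mex{0,2,0} = 1
G(19) = mex{1,0,1} = 2
G(20) = mex{2,1,2} = 0
G(21) = mex{0,0,0} = 1
G(22) = mex{1,1,1} = 0
G(23) = mex{0,2,0} = 1
Heap A: G(23) = 1.
Heap B: G(8) = 1.
Combined Grundy value = 1 ⊕ 1 = 0.
A winning move leaves total XOR = 0, i.e. changes one component's Grundy value g to g ⊕ X where X is the current total.
Heap A: target g' = 1⊕0 = 1, but every legal move changes the Grundy value (mex property), so 0 moves.
Heap B: target g' = 1⊕0 = 1, but every legal move changes the Grundy value (mex property), so 0 moves.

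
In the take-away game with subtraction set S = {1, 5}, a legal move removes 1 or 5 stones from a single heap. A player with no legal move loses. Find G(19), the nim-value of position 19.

1

n :  0  1  2  3  4  5  6  7  8  9 10 11 12 13 14 15 16 17 18 19
G :  0  1  0  1  0  1  0  1  0  1  0  1  0  1  0  1  0  1  0  1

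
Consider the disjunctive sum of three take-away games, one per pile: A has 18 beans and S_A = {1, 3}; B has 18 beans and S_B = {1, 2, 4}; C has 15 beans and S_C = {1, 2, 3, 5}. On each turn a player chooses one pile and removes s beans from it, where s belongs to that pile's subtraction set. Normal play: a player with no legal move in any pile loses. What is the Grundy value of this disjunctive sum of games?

Pile A, S = {1, 3}:
G(0) = 0
G(1) = mex{0} = 1
G(2) = mex{1} = 0
G(3) = mex{0,0} = 1
G(4) = mex{1,1} = 0
G(5) = mex{0,0} = 1
G(6) = mex{1,1} = 0
G(7) = mex{0,0} = 1
G(8) = mex{1,1} = 0
G(9) = mex{0,0} = 1
G(10) = mex{1,1} = 0
G(11) = mex{0,0} = 1
G(12) = mex{1,1} = 0
G(13) = mex{0,0} = 1
G(14) = mex{1,1} = 0
G(15) = mex{0,0} = 1
G(16) = mex{1,1} = 0
G(17) = mex{0,0} = 1
G(18) = mex{1,1} = 0
G_A(18) = 0.
Pile B, S = {1, 2, 4}:
G(0) = 0
G(1) = mex{0} = 1
G(2) = mex{1,0} = 2
G(3) = mex{2,1} = 0
G(4) = mex{0,2,0} = 1
G(5) = mex{1,0,1} = 2
G(6) = mex{2,1,2} = 0
G(7) = mex{0,2,0} = 1
G(8) = mex{1,0,1} = 2
G(9) = mex{2,1,2} = 0
G(10) = mex{0,2,0} = 1
G(11) = mex{1,0,1} = 2
G(12) = mex{2,1,2} = 0
G(13) = mex{0,2,0} = 1
G(14) = mex{1,0,1} = 2
G(15) = mex{2,1,2} = 0
G(16) = mex{0,2,0} = 1
G(17) = mex{1,0,1} = 2
G(18) = mex{2,1,2} = 0
G_B(18) = 0.
Pile C, S = {1, 2, 3, 5}:
n :  0  1  2  3  4  5  6  7  8  9 10 11 12 13 14 15
G :  0  1  2  3  0  1  2  3  0  1  2  3  0  1  2  3
G_C(15) = 3.
Combined Grundy value = 0 ⊕ 0 ⊕ 3 = 3.

3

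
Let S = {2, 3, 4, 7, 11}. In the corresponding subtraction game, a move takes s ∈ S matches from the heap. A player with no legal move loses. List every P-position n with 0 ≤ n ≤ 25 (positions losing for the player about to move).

0, 1, 6, 14, 15, 20

G(0) = 0
G(1) = mex{} = 0
G(2) = mex{0} = 1
G(3) = mex{0,0} = 1
G(4) = mex{1,0,0} = 2
G(5) = mex{1,1,0} = 2
G(6) = mex{2,1,1} = 0
G(7) = mex{2,2,1,0} = 3
G(8) = mex{0,2,2,0} = 1
G(9) = mex{3,0,2,1} = 4
G(10) = mex{1,3,0,1} = 2
G(11) = mex{4,1,3,2,0} = 5
G(12) = mex{2,4,1,2,0} = 3
G(13) = mex{5,2,4,0,1} = 3
G(14) = mex{3,5,2,3,1} = 0
G(15) = mex{3,3,5,1,2} = 0
G(16) = mex{0,3,3,4,2} = 1
G(17) = mex{0,0,3,2,0} = 1
G(18) = mex{1,0,0,5,3} = 2
G(19) = mex{1,1,0,3,1} = 2
G(20) = mex{2,1,1,3,4} = 0
G(21) = mex{2,2,1,0,2} = 3
G(22) = mex{0,2,2,0,5} = 1
G(23) = mex{3,0,2,1,3} = 4
G(24) = mex{1,3,0,1,3} = 2
G(25) = mex{4,1,3,2,0} = 5
P-positions are exactly the n with G(n) = 0.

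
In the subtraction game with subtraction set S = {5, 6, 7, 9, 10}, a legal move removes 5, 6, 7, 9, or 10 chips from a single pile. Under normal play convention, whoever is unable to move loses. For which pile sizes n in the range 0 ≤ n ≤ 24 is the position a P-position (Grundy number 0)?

0, 1, 2, 3, 4, 15, 16, 17, 18, 19

n :  0  1  2  3  4  5  6  7  8  9 10 11 12 13 14 15 16 17 18 19 20 21 22 23 24
G :  0  0  0  0  0  1  1  1  1  1  2  2  2  2  2  0  0  0  0  0  1  1  1  1  1
P-positions are exactly the n with G(n) = 0.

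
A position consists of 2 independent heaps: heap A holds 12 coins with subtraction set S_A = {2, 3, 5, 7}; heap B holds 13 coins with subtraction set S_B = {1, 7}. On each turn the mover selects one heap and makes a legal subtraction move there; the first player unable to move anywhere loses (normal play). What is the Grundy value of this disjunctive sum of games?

Heap A, S = {2, 3, 5, 7}:
G(0) = 0
G(1) = mex{} = 0
G(2) = mex{0} = 1
G(3) = mex{0,0} = 1
G(4) = mex{1,0} = 2
G(5) = mex{1,1,0} = 2
G(6) = mex{2,1,0} = 3
G(7) = mex{2,2,1,0} = 3
G(8) = mex{3,2,1,0} = 4
G(9) = mex{3,3,2,1} = 0
G(10) = mex{4,3,2,1} = 0
G(11) = mex{0,4,3,2} = 1
G(12) = mex{0,0,3,2} = 1
G_A(12) = 1.
Heap B, S = {1, 7}:
G(0) = 0
G(1) = mex{0} = 1
G(2) = mex{1} = 0
G(3) = mex{0} = 1
G(4) = mex{1} = 0
G(5) = mex{0} = 1
G(6) = mex{1} = 0
G(7) = mex{0,0} = 1
G(8) = mex{1,1} = 0
G(9) = mex{0,0} = 1
G(10) = mex{1,1} = 0
G(11) = mex{0,0} = 1
G(12) = mex{1,1} = 0
G(13) = mex{0,0} = 1
G_B(13) = 1.
Combined Grundy value = 1 ⊕ 1 = 0.

0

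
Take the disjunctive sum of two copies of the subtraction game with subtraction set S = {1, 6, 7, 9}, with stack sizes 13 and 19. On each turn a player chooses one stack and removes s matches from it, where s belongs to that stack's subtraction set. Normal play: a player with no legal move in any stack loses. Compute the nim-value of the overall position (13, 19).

2

All stacks use S = {1, 6, 7, 9}:
n :  0  1  2  3  4  5  6  7  8  9 10 11 12 13 14 15 16 17 18 19
G :  0  1  0  1  0  1  2  3  2  3  2  3  0  1  0  1  0  1  2  3
Stack A: G(13) = 1.
Stack B: G(19) = 3.
Combined Grundy value = 1 ⊕ 3 = 2.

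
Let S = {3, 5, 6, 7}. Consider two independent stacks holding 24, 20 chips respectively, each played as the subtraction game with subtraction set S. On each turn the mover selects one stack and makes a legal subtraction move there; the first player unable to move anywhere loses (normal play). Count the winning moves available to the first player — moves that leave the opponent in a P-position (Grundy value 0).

4

All stacks use S = {3, 5, 6, 7}:
n :  0  1  2  3  4  5  6  7  8  9 10 11 12 13 14 15 16 17 18 19 20 21 22 23 24
G :  0  0  0  1  1  1  2  2  2  3  0  0  0  1  1  1  2  2  2  3  0  0  0  1  1
Stack A: G(24) = 1.
Stack B: G(20) = 0.
Combined Grundy value = 1 ⊕ 0 = 1.
A winning move leaves total XOR = 0, i.e. changes one component's Grundy value g to g ⊕ X where X is the current total.
Stack A: need g' = 1⊕1 = 0. Options: 24−3→G=0, 24−5→G=3, 24−6→G=2, 24−7→G=2. Hits: 1.
Stack B: need g' = 0⊕1 = 1. Options: 20−3→G=2, 20−5→G=1, 20−6→G=1, 20−7→G=1. Hits: 3.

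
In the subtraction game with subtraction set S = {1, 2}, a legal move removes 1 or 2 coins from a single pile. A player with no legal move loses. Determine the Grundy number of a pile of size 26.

n :  0  1  2  3  4  5  6  7  8  9 10 11 12 13 14 15 16 17 18 19 20 21 22 23 24 25 26
G :  0  1  2  0  1  2  0  1  2  0  1  2  0  1  2  0  1  2  0  1  2  0  1  2  0  1  2

2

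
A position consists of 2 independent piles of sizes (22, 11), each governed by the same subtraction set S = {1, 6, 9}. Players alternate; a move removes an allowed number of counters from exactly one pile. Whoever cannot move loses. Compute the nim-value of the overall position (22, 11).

All piles use S = {1, 6, 9}:
G(0) = 0
G(1) = mex{0} = 1
G(2) = mex{1} = 0
G(3) = mex{0} = 1
G(4) = mex{1} = 0
G(5) = mex{0} = 1
G(6) = mex{1,0} = 2
G(7) = mex{2,1} = 0
G(8) = mex{0,0} = 1
G(9) = mex{1,1,0} = 2
G(10) = mex{2,0,1} = 3
G(11) = mex{3,1,0} = 2
G(12) = mex{2,2,1} = 0
G(13) = mex{0,0,0} = 1
G(14) = mex{1,1,1} = 0
G(15) = mex{0,2,2} = 1
G(16) = mex{1,3,0} = 2
G(17) = mex{2,2,1} = 0
G(18) = mex{0,0,2} = 1
G(19) = mex{1,1,3} = 0
G(20) = mex{0,0,2} = 1
G(21) = mex{1,1,0} = 2
G(22) = mex{2,2,1} = 0
Pile A: G(22) = 0.
Pile B: G(11) = 2.
Combined Grundy value = 0 ⊕ 2 = 2.

2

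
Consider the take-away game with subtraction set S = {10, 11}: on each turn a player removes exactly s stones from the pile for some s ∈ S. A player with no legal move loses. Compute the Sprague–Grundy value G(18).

n :  0  1  2  3  4  5  6  7  8  9 10 11 12 13 14 15 16 17 18
G :  0  0  0  0  0  0  0  0  0  0  1  1  1  1  1  1  1  1  1

1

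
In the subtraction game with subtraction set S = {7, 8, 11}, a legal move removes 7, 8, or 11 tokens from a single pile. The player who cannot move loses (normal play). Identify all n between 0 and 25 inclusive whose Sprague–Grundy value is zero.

0, 1, 2, 3, 4, 5, 6, 18, 19, 20, 21, 22, 23, 24

G(0) = 0
G(1) = mex{} = 0
G(2) = mex{} = 0
G(3) = mex{} = 0
G(4) = mex{} = 0
G(5) = mex{} = 0
G(6) = mex{} = 0
G(7) = mex{0} = 1
G(8) = mex{0,0} = 1
G(9) = mex{0,0} = 1
G(10) = mex{0,0} = 1
G(11) = mex{0,0,0} = 1
G(12) = mex{0,0,0} = 1
G(13) = mex{0,0,0} = 1
G(14) = mex{1,0,0} = 2
G(15) = mex{1,1,0} = 2
G(16) = mex{1,1,0} = 2
G(17) = mex{1,1,0} = 2
G(18) = mex{1,1,1} = 0
G(19) = mex{1,1,1} = 0
G(20) = mex{1,1,1} = 0
G(21) = mex{2,1,1} = 0
G(22) = mex{2,2,1} = 0
G(23) = mex{2,2,1} = 0
G(24) = mex{2,2,1} = 0
G(25) = mex{0,2,2} = 1
P-positions are exactly the n with G(n) = 0.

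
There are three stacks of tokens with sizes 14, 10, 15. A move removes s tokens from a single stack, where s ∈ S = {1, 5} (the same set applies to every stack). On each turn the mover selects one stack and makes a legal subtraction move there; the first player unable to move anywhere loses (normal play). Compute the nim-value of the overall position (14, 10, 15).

1

All stacks use S = {1, 5}:
n :  0  1  2  3  4  5  6  7  8  9 10 11 12 13 14 15
G :  0  1  0  1  0  1  0  1  0  1  0  1  0  1  0  1
Stack A: G(14) = 0.
Stack B: G(10) = 0.
Stack C: G(15) = 1.
Combined Grundy value = 0 ⊕ 0 ⊕ 1 = 1.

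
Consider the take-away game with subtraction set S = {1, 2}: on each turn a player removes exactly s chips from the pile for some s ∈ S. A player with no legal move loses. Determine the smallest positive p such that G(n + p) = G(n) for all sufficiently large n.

G(0) = 0
G(1) = mex{0} = 1
G(2) = mex{1,0} = 2
G(3) = mex{2,1} = 0
G(4) = mex{0,2} = 1
G(5) = mex{1,0} = 2
G(6) = mex{2,1} = 0
G(7) = mex{0,2} = 1
G(8) = mex{1,0} = 2
G(9) = mex{2,1} = 0
G(10) = mex{0,2} = 1
G(11) = mex{1,0} = 2
G(12) = mex{2,1} = 0
G(13) = mex{0,2} = 1
G(14) = mex{1,0} = 2
G(n+3) = G(n) holds for n = 0,…,1 (a full window of length max(S) = 2), so the sequence is purely periodic with period 3.

3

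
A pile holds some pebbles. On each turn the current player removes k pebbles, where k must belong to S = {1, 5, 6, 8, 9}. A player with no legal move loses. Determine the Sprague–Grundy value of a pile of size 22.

2

G(0) = 0
G(1) = mex{0} = 1
G(2) = mex{1} = 0
G(3) = mex{0} = 1
G(4) = mex{1} = 0
G(5) = mex{0,0} = 1
G(6) = mex{1,1,0} = 2
G(7) = mex{2,0,1} = 3
G(8) = mex{3,1,0,0} = 2
G(9) = mex{2,0,1,1,0} = 3
G(10) = mex{3,1,0,0,1} = 2
G(11) = mex{2,2,1,1,0} = 3
G(12) = mex{3,3,2,0,1} = 4
G(13) = mex{4,2,3,1,0} = 5
G(14) = mex{5,3,2,2,1} = 0
G(15) = mex{0,2,3,3,2} = 1
G(16) = mex{1,3,2,2,3} = 0
G(17) = mex{0,4,3,3,2} = 1
G(18) = mex{1,5,4,2,3} = 0
G(19) = mex{0,0,5,3,2} = 1
G(20) = mex{1,1,0,4,3} = 2
G(21) = mex{2,0,1,5,4} = 3
G(22) = mex{3,1,0,0,5} = 2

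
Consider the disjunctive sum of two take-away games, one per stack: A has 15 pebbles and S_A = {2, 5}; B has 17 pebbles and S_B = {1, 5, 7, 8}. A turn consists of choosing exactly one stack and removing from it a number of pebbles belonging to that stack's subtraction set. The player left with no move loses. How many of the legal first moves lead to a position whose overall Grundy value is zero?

0

Stack A, S = {2, 5}:
n :  0  1  2  3  4  5  6  7  8  9 10 11 12 13 14 15
G :  0  0  1  1  0  2  1  0  0  1  1  0  2  1  0  0
G_A(15) = 0.
Stack B, S = {1, 5, 7, 8}:
G(0) = 0
G(1) = mex{0} = 1
G(2) = mex{1} = 0
G(3) = mex{0} = 1
G(4) = mex{1} = 0
G(5) = mex{0,0} = 1
G(6) = mex{1,1} = 0
G(7) = mex{0,0,0} = 1
G(8) = mex{1,1,1,0} = 2
G(9) = mex{2,0,0,1} = 3
G(10) = mex{3,1,1,0} = 2
G(11) = mex{2,0,0,1} = 3
G(12) = mex{3,1,1,0} = 2
G(13) = mex{2,2,0,1} = 3
G(14) = mex{3,3,1,0} = 2
G(15) = mex{2,2,2,1} = 0
G(16) = mex{0,3,3,2} = 1
G(17) = mex{1,2,2,3} = 0
G_B(17) = 0.
Combined Grundy value = 0 ⊕ 0 = 0.
A winning move leaves total XOR = 0, i.e. changes one component's Grundy value g to g ⊕ X where X is the current total.
Stack A: target g' = 0⊕0 = 0, but every legal move changes the Grundy value (mex property), so 0 moves.
Stack B: target g' = 0⊕0 = 0, but every legal move changes the Grundy value (mex property), so 0 moves.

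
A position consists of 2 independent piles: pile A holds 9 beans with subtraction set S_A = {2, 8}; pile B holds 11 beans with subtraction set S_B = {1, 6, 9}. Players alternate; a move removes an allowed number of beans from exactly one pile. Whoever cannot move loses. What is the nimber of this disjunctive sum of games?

Pile A, S = {2, 8}:
G(0) = 0
G(1) = mex{} = 0
G(2) = mex{0} = 1
G(3) = mex{0} = 1
G(4) = mex{1} = 0
G(5) = mex{1} = 0
G(6) = mex{0} = 1
G(7) = mex{0} = 1
G(8) = mex{1,0} = 2
G(9) = mex{1,0} = 2
G_A(9) = 2.
Pile B, S = {1, 6, 9}:
n :  0  1  2  3  4  5  6  7  8  9 10 11
G :  0  1  0  1  0  1  2  0  1  2  3  2
G_B(11) = 2.
Combined Grundy value = 2 ⊕ 2 = 0.

0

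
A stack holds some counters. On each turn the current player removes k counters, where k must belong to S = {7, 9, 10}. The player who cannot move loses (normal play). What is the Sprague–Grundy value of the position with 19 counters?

n :  0  1  2  3  4  5  6  7  8  9 10 11 12 13 14 15 16 17 18 19
G :  0  0  0  0  0  0  0  1  1  1  1  1  1  1  2  2  2  0  0  0

0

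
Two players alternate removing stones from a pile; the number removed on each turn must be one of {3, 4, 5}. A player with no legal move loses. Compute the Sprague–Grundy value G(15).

n :  0  1  2  3  4  5  6  7  8  9 10 11 12 13 14 15
G :  0  0  0  1  1  1  2  2  0  0  0  1  1  1  2  2

2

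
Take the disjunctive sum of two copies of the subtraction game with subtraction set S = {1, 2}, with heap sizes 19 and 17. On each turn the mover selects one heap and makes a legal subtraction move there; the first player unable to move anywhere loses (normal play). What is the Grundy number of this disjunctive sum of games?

All heaps use S = {1, 2}:
n :  0  1  2  3  4  5  6  7  8  9 10 11 12 13 14 15 16 17 18 19
G :  0  1  2  0  1  2  0  1  2  0  1  2  0  1  2  0  1  2  0  1
Heap A: G(19) = 1.
Heap B: G(17) = 2.
Combined Grundy value = 1 ⊕ 2 = 3.

3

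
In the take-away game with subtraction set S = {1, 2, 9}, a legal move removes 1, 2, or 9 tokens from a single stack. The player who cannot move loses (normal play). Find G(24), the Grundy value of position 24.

n :  0  1  2  3  4  5  6  7  8  9 10 11 12 13 14 15 16 17 18 19 20 21 22 23 24
G :  0  1  2  0  1  2  0  1  2  3  0  1  2  0  1  2  0  1  2  3  0  1  2  0  1

1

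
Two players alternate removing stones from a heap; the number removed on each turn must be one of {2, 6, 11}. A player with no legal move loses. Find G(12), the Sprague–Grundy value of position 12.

G(0) = 0
G(1) = mex{} = 0
G(2) = mex{0} = 1
G(3) = mex{0} = 1
G(4) = mex{1} = 0
G(5) = mex{1} = 0
G(6) = mex{0,0} = 1
G(7) = mex{0,0} = 1
G(8) = mex{1,1} = 0
G(9) = mex{1,1} = 0
G(10) = mex{0,0} = 1
G(11) = mex{0,0,0} = 1
G(12) = mex{1,1,0} = 2

2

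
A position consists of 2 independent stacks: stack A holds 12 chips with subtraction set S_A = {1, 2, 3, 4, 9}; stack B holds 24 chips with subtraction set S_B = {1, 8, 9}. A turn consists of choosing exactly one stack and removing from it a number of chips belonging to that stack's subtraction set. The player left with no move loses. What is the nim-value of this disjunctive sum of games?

Stack A, S = {1, 2, 3, 4, 9}:
n :  0  1  2  3  4  5  6  7  8  9 10 11 12
G :  0  1  2  3  4  0  1  2  3  4  0  1  2
G_A(12) = 2.
Stack B, S = {1, 8, 9}:
n :  0  1  2  3  4  5  6  7  8  9 10 11 12 13 14 15 16 17 18 19 20 21 22 23 24
G :  0  1  0  1  0  1  0  1  2  3  2  3  2  3  2  3  0  1  0  1  0  1  0  1  2
G_B(24) = 2.
Combined Grundy value = 2 ⊕ 2 = 0.

0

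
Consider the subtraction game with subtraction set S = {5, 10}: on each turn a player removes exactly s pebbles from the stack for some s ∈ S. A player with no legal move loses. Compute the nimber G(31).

G(0) = 0
G(1) = mex{} = 0
G(2) = mex{} = 0
G(3) = mex{} = 0
G(4) = mex{} = 0
G(5) = mex{0} = 1
G(6) = mex{0} = 1
G(7) = mex{0} = 1
G(8) = mex{0} = 1
G(9) = mex{0} = 1
G(10) = mex{1,0} = 2
G(11) = mex{1,0} = 2
G(12) = mex{1,0} = 2
G(13) = mex{1,0} = 2
G(14) = mex{1,0} = 2
G(15) = mex{2,1} = 0
G(16) = mex{2,1} = 0
G(17) = mex{2,1} = 0
G(18) = mex{2,1} = 0
G(19) = mex{2,1} = 0
G(20) = mex{0,2} = 1
G(21) = mex{0,2} = 1
G(22) = mex{0,2} = 1
G(23) = mex{0,2} = 1
G(24) = mex{0,2} = 1
G(25) = mex{1,0} = 2
G(26) = mex{1,0} = 2
G(27) = mex{1,0} = 2
G(28) = mex{1,0} = 2
G(29) = mex{1,0} = 2
G(30) = mex{2,1} = 0
G(31) = mex{2,1} = 0

0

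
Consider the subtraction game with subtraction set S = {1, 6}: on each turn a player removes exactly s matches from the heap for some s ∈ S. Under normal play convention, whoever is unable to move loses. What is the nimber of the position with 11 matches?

0

G(0) = 0
G(1) = mex{0} = 1
G(2) = mex{1} = 0
G(3) = mex{0} = 1
G(4) = mex{1} = 0
G(5) = mex{0} = 1
G(6) = mex{1,0} = 2
G(7) = mex{2,1} = 0
G(8) = mex{0,0} = 1
G(9) = mex{1,1} = 0
G(10) = mex{0,0} = 1
G(11) = mex{1,1} = 0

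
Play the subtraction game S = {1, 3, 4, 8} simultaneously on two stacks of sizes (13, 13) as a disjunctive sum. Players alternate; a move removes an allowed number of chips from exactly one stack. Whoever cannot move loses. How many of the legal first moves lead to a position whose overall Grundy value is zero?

0

All stacks use S = {1, 3, 4, 8}:
G(0) = 0
G(1) = mex{0} = 1
G(2) = mex{1} = 0
G(3) = mex{0,0} = 1
G(4) = mex{1,1,0} = 2
G(5) = mex{2,0,1} = 3
G(6) = mex{3,1,0} = 2
G(7) = mex{2,2,1} = 0
G(8) = mex{0,3,2,0} = 1
G(9) = mex{1,2,3,1} = 0
G(10) = mex{0,0,2,0} = 1
G(11) = mex{1,1,0,1} = 2
G(12) = mex{2,0,1,2} = 3
G(13) = mex{3,1,0,3} = 2
Stack A: G(13) = 2.
Stack B: G(13) = 2.
Combined Grundy value = 2 ⊕ 2 = 0.
A winning move leaves total XOR = 0, i.e. changes one component's Grundy value g to g ⊕ X where X is the current total.
Stack A: target g' = 2⊕0 = 2, but every legal move changes the Grundy value (mex property), so 0 moves.
Stack B: target g' = 2⊕0 = 2, but every legal move changes the Grundy value (mex property), so 0 moves.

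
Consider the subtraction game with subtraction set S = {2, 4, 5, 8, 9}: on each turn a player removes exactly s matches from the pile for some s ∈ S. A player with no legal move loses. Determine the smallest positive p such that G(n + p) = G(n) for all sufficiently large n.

13

n :  0  1  2  3  4  5  6  7  8  9 10 11 12 13 14 15 16 17 18 19 20 21 22 23 24 25 26 27
G :  0  0  1  1  2  2  3  0  4  1  5  2  3  0  0  1  1  2  2  3  0  4  1  5  2  3  0  0
G(n+13) = G(n) holds for n = 0,…,8 (a full window of length max(S) = 9), so the sequence is purely periodic with period 13.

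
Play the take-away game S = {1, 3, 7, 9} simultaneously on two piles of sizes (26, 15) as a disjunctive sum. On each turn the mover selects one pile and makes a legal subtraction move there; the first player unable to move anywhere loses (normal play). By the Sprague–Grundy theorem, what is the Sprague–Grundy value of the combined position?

All piles use S = {1, 3, 7, 9}:
G(0) = 0
G(1) = mex{0} = 1
G(2) = mex{1} = 0
G(3) = mex{0,0} = 1
G(4) = mex{1,1} = 0
G(5) = mex{0,0} = 1
G(6) = mex{1,1} = 0
G(7) = mex{0,0,0} = 1
G(8) = mex{1,1,1} = 0
G(9) = mex{0,0,0,0} = 1
G(10) = mex{1,1,1,1} = 0
G(11) = mex{0,0,0,0} = 1
G(12) = mex{1,1,1,1} = 0
G(13) = mex{0,0,0,0} = 1
G(14) = mex{1,1,1,1} = 0
G(15) = mex{0,0,0,0} = 1
G(16) = mex{1,1,1,1} = 0
G(17) = mex{0,0,0,0} = 1
G(18) = mex{1,1,1,1} = 0
G(19) = mex{0,0,0,0} = 1
G(20) = mex{1,1,1,1} = 0
G(21) = mex{0,0,0,0} = 1
G(22) = mex{1,1,1,1} = 0
G(23) = mex{0,0,0,0} = 1
G(24) = mex{1,1,1,1} = 0
G(25) = mex{0,0,0,0} = 1
G(26) = mex{1,1,1,1} = 0
Pile A: G(26) = 0.
Pile B: G(15) = 1.
Combined Grundy value = 0 ⊕ 1 = 1.

1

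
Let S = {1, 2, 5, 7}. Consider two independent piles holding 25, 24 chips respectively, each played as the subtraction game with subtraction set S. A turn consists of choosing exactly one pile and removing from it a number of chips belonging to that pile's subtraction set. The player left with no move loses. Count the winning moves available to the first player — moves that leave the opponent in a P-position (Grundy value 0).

4

All piles use S = {1, 2, 5, 7}:
n :  0  1  2  3  4  5  6  7  8  9 10 11 12 13 14 15 16 17 18 19 20 21 22 23 24 25
G :  0  1  2  0  1  2  0  1  2  0  1  2  0  1  2  0  1  2  0  1  2  0  1  2  0  1
Pile A: G(25) = 1.
Pile B: G(24) = 0.
Combined Grundy value = 1 ⊕ 0 = 1.
A winning move leaves total XOR = 0, i.e. changes one component's Grundy value g to g ⊕ X where X is the current total.
Pile A: need g' = 1⊕1 = 0. Options: 25−1→G=0, 25−2→G=2, 25−5→G=2, 25−7→G=0. Hits: 2.
Pile B: need g' = 0⊕1 = 1. Options: 24−1→G=2, 24−2→G=1, 24−5→G=1, 24−7→G=2. Hits: 2.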